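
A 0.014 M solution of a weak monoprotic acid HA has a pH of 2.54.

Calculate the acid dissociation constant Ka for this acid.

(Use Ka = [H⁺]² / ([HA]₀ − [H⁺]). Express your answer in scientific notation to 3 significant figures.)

[H⁺] = 10^(−pH) = 10^(−2.54) = 2.884e-03 M. For HA ⇌ H⁺ + A⁻, Ka = [H⁺][A⁻]/[HA] = [H⁺]² / ([HA]₀ − [H⁺]) = (2.884e-03)² / (0.014 − 2.884e-03) = 7.48e-04.

K_a = 7.48e-04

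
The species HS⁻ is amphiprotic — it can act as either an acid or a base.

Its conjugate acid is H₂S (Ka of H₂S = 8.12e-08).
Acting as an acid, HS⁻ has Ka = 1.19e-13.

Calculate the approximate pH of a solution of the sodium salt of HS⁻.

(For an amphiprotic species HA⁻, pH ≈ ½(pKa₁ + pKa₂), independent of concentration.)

pKa₁ = -log(8.12e-08) = 7.09; pKa₂ = -log(1.19e-13) = 12.92. For an amphiprotic species, pH ≈ ½(pKa₁ + pKa₂) = ½(7.09 + 12.92) = 10.01.

pH = 10.01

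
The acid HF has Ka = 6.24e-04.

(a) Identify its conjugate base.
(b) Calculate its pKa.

(a) The conjugate base is formed by removing one H⁺ from HF, giving F⁻. (b) pKa = -log(Ka) = -log(6.24e-04) = 3.20.

Conjugate base: F⁻; pK_a = 3.20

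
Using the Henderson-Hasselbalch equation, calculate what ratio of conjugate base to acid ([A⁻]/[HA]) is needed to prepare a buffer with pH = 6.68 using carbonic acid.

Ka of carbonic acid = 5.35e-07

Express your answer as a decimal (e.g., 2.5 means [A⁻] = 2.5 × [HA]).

pKa = -log(5.35e-07) = 6.2716. pH = pKa + log([A⁻]/[HA]), so log([A⁻]/[HA]) = pH − pKa = 6.68 − 6.2716 = 0.4084. [A⁻]/[HA] = 10^(0.4084) = 2.56

[A⁻]/[HA] = 2.56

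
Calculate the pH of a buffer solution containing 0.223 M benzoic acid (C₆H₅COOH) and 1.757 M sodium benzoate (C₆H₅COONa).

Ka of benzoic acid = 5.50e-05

pKa = -log(5.50e-05) = 4.26. pH = pKa + log([A⁻]/[HA]) = 4.26 + log(1.757/0.223)

pH = 5.16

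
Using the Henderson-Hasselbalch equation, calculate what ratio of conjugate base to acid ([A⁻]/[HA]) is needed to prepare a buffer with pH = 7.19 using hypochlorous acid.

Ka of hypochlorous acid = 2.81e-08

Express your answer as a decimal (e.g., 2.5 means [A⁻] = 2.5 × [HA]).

pKa = -log(2.81e-08) = 7.5513. pH = pKa + log([A⁻]/[HA]), so log([A⁻]/[HA]) = pH − pKa = 7.19 − 7.5513 = -0.3613. [A⁻]/[HA] = 10^(-0.3613) = 0.435

[A⁻]/[HA] = 0.435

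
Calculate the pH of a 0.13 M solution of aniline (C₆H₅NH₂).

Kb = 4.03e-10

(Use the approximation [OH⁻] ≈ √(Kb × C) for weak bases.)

[OH⁻] = √(Kb × C) = √(4.03e-10 × 0.13) = 7.2381e-06. pOH = 5.14, pH = 14 - pOH

pH = 8.86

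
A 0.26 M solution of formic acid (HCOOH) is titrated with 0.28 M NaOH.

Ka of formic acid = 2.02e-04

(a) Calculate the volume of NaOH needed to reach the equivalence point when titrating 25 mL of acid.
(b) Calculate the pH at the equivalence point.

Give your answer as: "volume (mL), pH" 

moles acid = 0.26 × 25/1000 = 0.0065 mol; V_base = moles/0.28 × 1000 = 23.2 mL. At equivalence only the conjugate base is present: [A⁻] = 0.0065/0.048 = 1.3481e-01 M. Kb = Kw/Ka = 4.95e-11; [OH⁻] = √(Kb × [A⁻]) = 2.5834e-06; pOH = 5.59; pH = 14 - pOH = 8.41.

V = 23.2 mL, pH = 8.41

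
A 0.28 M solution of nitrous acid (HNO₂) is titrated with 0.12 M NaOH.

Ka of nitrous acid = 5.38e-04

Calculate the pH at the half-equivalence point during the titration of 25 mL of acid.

At half-equivalence [HA] = [A⁻], so Henderson-Hasselbalch gives pH = pKa = -log(5.38e-04) = 3.27.

pH = pKa = 3.27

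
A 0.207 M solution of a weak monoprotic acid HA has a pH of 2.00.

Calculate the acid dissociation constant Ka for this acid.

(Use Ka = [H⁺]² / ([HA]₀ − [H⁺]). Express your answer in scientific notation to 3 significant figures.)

[H⁺] = 10^(−pH) = 10^(−2.00) = 1.000e-02 M. For HA ⇌ H⁺ + A⁻, Ka = [H⁺][A⁻]/[HA] = [H⁺]² / ([HA]₀ − [H⁺]) = (1.000e-02)² / (0.207 − 1.000e-02) = 5.08e-04.

K_a = 5.08e-04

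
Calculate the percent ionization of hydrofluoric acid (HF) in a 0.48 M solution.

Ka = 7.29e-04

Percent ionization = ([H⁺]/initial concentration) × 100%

Using Ka equilibrium: x² + Ka×x - Ka×C = 0. Solving: [H⁺] = 1.8345e-02. Percent = (1.8345e-02/0.48) × 100

Percent ionization = 3.82%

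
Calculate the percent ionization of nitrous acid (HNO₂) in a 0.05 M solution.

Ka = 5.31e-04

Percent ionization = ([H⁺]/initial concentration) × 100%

Using Ka equilibrium: x² + Ka×x - Ka×C = 0. Solving: [H⁺] = 4.8940e-03. Percent = (4.8940e-03/0.05) × 100

Percent ionization = 9.79%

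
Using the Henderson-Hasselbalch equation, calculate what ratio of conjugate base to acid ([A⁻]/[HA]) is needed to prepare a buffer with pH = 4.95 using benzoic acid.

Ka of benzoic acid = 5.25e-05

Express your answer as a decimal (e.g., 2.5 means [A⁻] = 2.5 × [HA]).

pKa = -log(5.25e-05) = 4.2798. pH = pKa + log([A⁻]/[HA]), so log([A⁻]/[HA]) = pH − pKa = 4.95 − 4.2798 = 0.6702. [A⁻]/[HA] = 10^(0.6702) = 4.68

[A⁻]/[HA] = 4.68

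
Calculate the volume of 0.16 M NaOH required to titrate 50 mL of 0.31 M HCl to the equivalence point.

At equivalence: moles acid = moles base. moles HCl = 0.31 × 50/1000 = 0.0155 mol. V_base = moles / 0.16 × 1000 = 96.9 mL.

V_{base} = 96.9 mL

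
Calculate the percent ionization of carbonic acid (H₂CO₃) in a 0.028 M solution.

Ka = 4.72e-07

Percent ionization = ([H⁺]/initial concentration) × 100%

Using Ka equilibrium: x² + Ka×x - Ka×C = 0. Solving: [H⁺] = 1.1473e-04. Percent = (1.1473e-04/0.028) × 100

Percent ionization = 0.41%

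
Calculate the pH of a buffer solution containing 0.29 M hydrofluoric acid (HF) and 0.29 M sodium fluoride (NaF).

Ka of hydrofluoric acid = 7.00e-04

pKa = -log(7.00e-04) = 3.15. pH = pKa + log([A⁻]/[HA]) = 3.15 + log(0.29/0.29)

pH = 3.15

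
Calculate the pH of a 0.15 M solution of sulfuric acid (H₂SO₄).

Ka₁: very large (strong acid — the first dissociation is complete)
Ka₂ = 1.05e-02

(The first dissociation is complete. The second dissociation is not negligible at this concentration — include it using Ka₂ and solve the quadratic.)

First dissociation is complete: [H⁺]₀ = [HSO₄⁻]₀ = C = 0.15 M. Second dissociation HSO₄⁻ ⇌ H⁺ + SO₄²⁻: let x = [SO₄²⁻]. Ka₂ = (C + x)·x / (C − x) = 1.05e-02 → x² + (C + Ka₂)·x − Ka₂·C = 0 → x² + 0.16050·x − 1.575e-03 = 0. x = (−0.16050 + √(0.16050² + 4 × 1.575e-03)) / 2 = 9.2769e-03 M. [H⁺] = C + x = 0.15 + 9.2769e-03 = 1.5928e-01 M. pH = -log(1.5928e-01) = 0.80.

pH = 0.80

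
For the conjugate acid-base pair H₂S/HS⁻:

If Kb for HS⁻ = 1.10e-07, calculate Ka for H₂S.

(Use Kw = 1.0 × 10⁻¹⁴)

For a conjugate pair Ka × Kb = Kw, so Ka = Kw/Kb = 1.0 × 10⁻¹⁴ / 1.10e-07 = 9.09e-08.

K_a = 9.09e-08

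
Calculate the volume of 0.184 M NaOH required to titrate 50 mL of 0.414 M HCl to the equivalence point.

At equivalence: moles acid = moles base. moles HCl = 0.414 × 50/1000 = 0.0207 mol. V_base = moles / 0.184 × 1000 = 112.5 mL.

V_{base} = 112.5 mL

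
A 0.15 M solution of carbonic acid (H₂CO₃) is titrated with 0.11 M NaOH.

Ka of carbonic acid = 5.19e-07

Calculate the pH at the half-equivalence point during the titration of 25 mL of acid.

At half-equivalence [HA] = [A⁻], so Henderson-Hasselbalch gives pH = pKa = -log(5.19e-07) = 6.28.

pH = pKa = 6.28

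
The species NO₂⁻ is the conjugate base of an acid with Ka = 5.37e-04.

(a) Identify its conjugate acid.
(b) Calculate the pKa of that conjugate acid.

(a) The conjugate acid is formed by adding one H⁺ to NO₂⁻, giving HNO₂. (b) pKa = -log(Ka) = -log(5.37e-04) = 3.27.

Conjugate acid: HNO₂; pK_a = 3.27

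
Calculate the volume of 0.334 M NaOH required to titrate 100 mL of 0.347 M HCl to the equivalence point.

At equivalence: moles acid = moles base. moles HCl = 0.347 × 100/1000 = 0.0347 mol. V_base = moles / 0.334 × 1000 = 103.9 mL.

V_{base} = 103.9 mL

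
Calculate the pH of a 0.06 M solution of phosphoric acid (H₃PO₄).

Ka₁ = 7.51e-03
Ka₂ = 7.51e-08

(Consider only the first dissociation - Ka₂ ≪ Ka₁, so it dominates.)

First dissociation dominates. From Ka₁ = [H⁺][HA⁻]/[H₂A], x² + Ka₁·x − Ka₁·C = 0 with C = 0.06 M and Ka₁ = 7.51e-03. Solving: [H⁺] = (−Ka₁ + √(Ka₁² + 4·Ka₁·C)) / 2 = 1.7802e-02 M. pH = -log(1.7802e-02) = 1.75.

pH = 1.75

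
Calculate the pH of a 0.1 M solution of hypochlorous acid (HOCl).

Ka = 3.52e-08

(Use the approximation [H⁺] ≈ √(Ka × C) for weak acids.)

[H⁺] = √(Ka × C) = √(3.52e-08 × 0.1) = 5.9330e-05. pH = -log(5.9330e-05)

pH = 4.23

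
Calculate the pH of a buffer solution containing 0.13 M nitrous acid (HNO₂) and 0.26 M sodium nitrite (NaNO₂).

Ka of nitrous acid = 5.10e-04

pKa = -log(5.10e-04) = 3.29. pH = pKa + log([A⁻]/[HA]) = 3.29 + log(0.26/0.13)

pH = 3.59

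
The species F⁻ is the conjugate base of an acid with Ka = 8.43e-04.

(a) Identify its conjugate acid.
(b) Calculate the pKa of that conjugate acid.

(a) The conjugate acid is formed by adding one H⁺ to F⁻, giving HF. (b) pKa = -log(Ka) = -log(8.43e-04) = 3.07.

Conjugate acid: HF; pK_a = 3.07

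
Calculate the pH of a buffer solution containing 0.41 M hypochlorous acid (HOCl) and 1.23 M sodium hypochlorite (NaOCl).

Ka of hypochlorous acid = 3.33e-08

pKa = -log(3.33e-08) = 7.48. pH = pKa + log([A⁻]/[HA]) = 7.48 + log(1.23/0.41)

pH = 7.95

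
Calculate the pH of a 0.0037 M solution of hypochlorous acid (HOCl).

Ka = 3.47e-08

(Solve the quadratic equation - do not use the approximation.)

x² + Ka×x - Ka×C = 0. Using quadratic formula: [H⁺] = 1.1314e-05

pH = 4.95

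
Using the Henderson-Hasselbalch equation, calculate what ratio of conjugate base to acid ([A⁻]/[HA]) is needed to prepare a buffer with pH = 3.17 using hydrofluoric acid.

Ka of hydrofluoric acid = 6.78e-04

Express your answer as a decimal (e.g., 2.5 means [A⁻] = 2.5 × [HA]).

pKa = -log(6.78e-04) = 3.1688. pH = pKa + log([A⁻]/[HA]), so log([A⁻]/[HA]) = pH − pKa = 3.17 − 3.1688 = 0.0012. [A⁻]/[HA] = 10^(0.0012) = 1.00

[A⁻]/[HA] = 1.00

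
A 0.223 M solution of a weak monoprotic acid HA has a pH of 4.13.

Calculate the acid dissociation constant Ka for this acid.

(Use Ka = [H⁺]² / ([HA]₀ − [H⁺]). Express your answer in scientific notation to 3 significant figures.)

[H⁺] = 10^(−pH) = 10^(−4.13) = 7.413e-05 M. For HA ⇌ H⁺ + A⁻, Ka = [H⁺][A⁻]/[HA] = [H⁺]² / ([HA]₀ − [H⁺]) = (7.413e-05)² / (0.223 − 7.413e-05) = 2.47e-08.

K_a = 2.47e-08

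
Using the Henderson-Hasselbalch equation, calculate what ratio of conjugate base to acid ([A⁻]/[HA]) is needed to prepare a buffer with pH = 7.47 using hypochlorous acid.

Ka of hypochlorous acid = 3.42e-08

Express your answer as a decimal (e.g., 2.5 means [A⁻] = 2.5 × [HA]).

pKa = -log(3.42e-08) = 7.4660. pH = pKa + log([A⁻]/[HA]), so log([A⁻]/[HA]) = pH − pKa = 7.47 − 7.4660 = 0.0040. [A⁻]/[HA] = 10^(0.0040) = 1.01

[A⁻]/[HA] = 1.01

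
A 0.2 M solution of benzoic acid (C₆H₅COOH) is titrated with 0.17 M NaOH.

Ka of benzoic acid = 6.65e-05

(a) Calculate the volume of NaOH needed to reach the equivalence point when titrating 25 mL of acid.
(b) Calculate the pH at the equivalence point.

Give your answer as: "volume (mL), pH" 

moles acid = 0.2 × 25/1000 = 0.005 mol; V_base = moles/0.17 × 1000 = 29.4 mL. At equivalence only the conjugate base is present: [A⁻] = 0.005/0.054 = 9.1892e-02 M. Kb = Kw/Ka = 1.50e-10; [OH⁻] = √(Kb × [A⁻]) = 3.7173e-06; pOH = 5.43; pH = 14 - pOH = 8.57.

V = 29.4 mL, pH = 8.57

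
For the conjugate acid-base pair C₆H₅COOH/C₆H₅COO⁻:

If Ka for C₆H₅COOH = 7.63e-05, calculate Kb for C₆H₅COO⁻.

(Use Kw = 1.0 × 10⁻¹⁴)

For a conjugate pair Ka × Kb = Kw, so Kb = Kw/Ka = 1.0 × 10⁻¹⁴ / 7.63e-05 = 1.31e-10.

K_b = 1.31e-10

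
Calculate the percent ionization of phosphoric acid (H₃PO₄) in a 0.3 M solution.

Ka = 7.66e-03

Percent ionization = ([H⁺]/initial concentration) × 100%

Using Ka equilibrium: x² + Ka×x - Ka×C = 0. Solving: [H⁺] = 4.4260e-02. Percent = (4.4260e-02/0.3) × 100

Percent ionization = 14.8%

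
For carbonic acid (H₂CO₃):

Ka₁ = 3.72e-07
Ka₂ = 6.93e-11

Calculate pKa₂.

pKa₂ = -log(Ka₂) = -log(6.93e-11) = 10.16.

pK_{a2} = 10.16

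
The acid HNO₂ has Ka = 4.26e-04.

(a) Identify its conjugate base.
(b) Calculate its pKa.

(a) The conjugate base is formed by removing one H⁺ from HNO₂, giving NO₂⁻. (b) pKa = -log(Ka) = -log(4.26e-04) = 3.37.

Conjugate base: NO₂⁻; pK_a = 3.37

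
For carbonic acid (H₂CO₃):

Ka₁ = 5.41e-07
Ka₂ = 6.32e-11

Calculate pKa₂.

pKa₂ = -log(Ka₂) = -log(6.32e-11) = 10.20.

pK_{a2} = 10.20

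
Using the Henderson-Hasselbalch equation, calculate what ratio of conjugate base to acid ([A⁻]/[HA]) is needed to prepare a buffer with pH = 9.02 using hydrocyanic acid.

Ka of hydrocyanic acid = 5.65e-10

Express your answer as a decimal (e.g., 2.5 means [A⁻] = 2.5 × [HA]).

pKa = -log(5.65e-10) = 9.2480. pH = pKa + log([A⁻]/[HA]), so log([A⁻]/[HA]) = pH − pKa = 9.02 − 9.2480 = -0.2280. [A⁻]/[HA] = 10^(-0.2280) = 0.592

[A⁻]/[HA] = 0.592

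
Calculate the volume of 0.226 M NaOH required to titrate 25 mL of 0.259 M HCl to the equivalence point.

At equivalence: moles acid = moles base. moles HCl = 0.259 × 25/1000 = 0.006475 mol. V_base = moles / 0.226 × 1000 = 28.7 mL.

V_{base} = 28.7 mL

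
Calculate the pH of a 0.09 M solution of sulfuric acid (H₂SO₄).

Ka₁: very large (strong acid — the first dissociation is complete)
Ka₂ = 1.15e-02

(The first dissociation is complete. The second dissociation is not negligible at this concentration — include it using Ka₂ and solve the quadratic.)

First dissociation is complete: [H⁺]₀ = [HSO₄⁻]₀ = C = 0.09 M. Second dissociation HSO₄⁻ ⇌ H⁺ + SO₄²⁻: let x = [SO₄²⁻]. Ka₂ = (C + x)·x / (C − x) = 1.15e-02 → x² + (C + Ka₂)·x − Ka₂·C = 0 → x² + 0.10150·x − 1.035e-03 = 0. x = (−0.10150 + √(0.10150² + 4 × 1.035e-03)) / 2 = 9.3380e-03 M. [H⁺] = C + x = 0.09 + 9.3380e-03 = 9.9338e-02 M. pH = -log(9.9338e-02) = 1.00.

pH = 1.00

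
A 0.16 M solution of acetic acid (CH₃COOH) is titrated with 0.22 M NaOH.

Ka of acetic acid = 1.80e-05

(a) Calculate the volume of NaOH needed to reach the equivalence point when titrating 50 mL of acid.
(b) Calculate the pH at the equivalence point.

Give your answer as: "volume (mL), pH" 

moles acid = 0.16 × 50/1000 = 0.008 mol; V_base = moles/0.22 × 1000 = 36.4 mL. At equivalence only the conjugate base is present: [A⁻] = 0.008/0.086 = 9.2632e-02 M. Kb = Kw/Ka = 5.56e-10; [OH⁻] = √(Kb × [A⁻]) = 7.1737e-06; pOH = 5.14; pH = 14 - pOH = 8.86.

V = 36.4 mL, pH = 8.86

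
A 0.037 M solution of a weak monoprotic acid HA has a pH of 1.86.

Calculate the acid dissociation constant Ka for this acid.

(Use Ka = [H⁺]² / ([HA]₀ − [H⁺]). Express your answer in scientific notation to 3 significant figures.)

[H⁺] = 10^(−pH) = 10^(−1.86) = 1.380e-02 M. For HA ⇌ H⁺ + A⁻, Ka = [H⁺][A⁻]/[HA] = [H⁺]² / ([HA]₀ − [H⁺]) = (1.380e-02)² / (0.037 − 1.380e-02) = 8.21e-03.

K_a = 8.21e-03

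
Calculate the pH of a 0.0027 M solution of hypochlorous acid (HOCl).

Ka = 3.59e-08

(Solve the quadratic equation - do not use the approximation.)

x² + Ka×x - Ka×C = 0. Using quadratic formula: [H⁺] = 9.8274e-06

pH = 5.01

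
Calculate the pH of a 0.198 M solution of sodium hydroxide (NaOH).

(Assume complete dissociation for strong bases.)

[OH⁻] = 0.198 M for strong base. pOH = -log[OH⁻] = 0.70, pH = 14 - pOH

pH = 13.30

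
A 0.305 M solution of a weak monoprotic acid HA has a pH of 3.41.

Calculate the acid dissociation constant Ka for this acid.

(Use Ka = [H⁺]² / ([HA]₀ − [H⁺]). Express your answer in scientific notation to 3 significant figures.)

[H⁺] = 10^(−pH) = 10^(−3.41) = 3.890e-04 M. For HA ⇌ H⁺ + A⁻, Ka = [H⁺][A⁻]/[HA] = [H⁺]² / ([HA]₀ − [H⁺]) = (3.890e-04)² / (0.305 − 3.890e-04) = 4.97e-07.

K_a = 4.97e-07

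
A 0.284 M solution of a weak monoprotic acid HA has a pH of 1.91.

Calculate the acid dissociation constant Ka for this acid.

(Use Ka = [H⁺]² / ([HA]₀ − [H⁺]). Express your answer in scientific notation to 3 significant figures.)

[H⁺] = 10^(−pH) = 10^(−1.91) = 1.230e-02 M. For HA ⇌ H⁺ + A⁻, Ka = [H⁺][A⁻]/[HA] = [H⁺]² / ([HA]₀ − [H⁺]) = (1.230e-02)² / (0.284 − 1.230e-02) = 5.57e-04.

K_a = 5.57e-04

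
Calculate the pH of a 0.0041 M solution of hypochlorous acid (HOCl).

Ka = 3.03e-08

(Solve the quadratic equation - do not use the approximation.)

x² + Ka×x - Ka×C = 0. Using quadratic formula: [H⁺] = 1.1131e-05

pH = 4.95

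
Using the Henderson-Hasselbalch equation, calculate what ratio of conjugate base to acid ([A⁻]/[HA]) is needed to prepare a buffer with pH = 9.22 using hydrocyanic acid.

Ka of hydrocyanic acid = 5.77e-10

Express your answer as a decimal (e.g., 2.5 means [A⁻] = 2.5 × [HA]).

pKa = -log(5.77e-10) = 9.2388. pH = pKa + log([A⁻]/[HA]), so log([A⁻]/[HA]) = pH − pKa = 9.22 − 9.2388 = -0.0188. [A⁻]/[HA] = 10^(-0.0188) = 0.958

[A⁻]/[HA] = 0.958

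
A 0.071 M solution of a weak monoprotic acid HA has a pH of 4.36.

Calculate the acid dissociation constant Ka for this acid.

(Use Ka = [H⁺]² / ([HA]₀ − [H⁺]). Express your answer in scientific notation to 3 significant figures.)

[H⁺] = 10^(−pH) = 10^(−4.36) = 4.365e-05 M. For HA ⇌ H⁺ + A⁻, Ka = [H⁺][A⁻]/[HA] = [H⁺]² / ([HA]₀ − [H⁺]) = (4.365e-05)² / (0.071 − 4.365e-05) = 2.69e-08.

K_a = 2.69e-08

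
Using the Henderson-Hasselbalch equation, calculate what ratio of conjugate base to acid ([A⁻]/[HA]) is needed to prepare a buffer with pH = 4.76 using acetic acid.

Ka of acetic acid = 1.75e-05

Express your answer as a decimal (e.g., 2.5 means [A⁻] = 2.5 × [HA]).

pKa = -log(1.75e-05) = 4.7570. pH = pKa + log([A⁻]/[HA]), so log([A⁻]/[HA]) = pH − pKa = 4.76 − 4.7570 = 0.0030. [A⁻]/[HA] = 10^(0.0030) = 1.01

[A⁻]/[HA] = 1.01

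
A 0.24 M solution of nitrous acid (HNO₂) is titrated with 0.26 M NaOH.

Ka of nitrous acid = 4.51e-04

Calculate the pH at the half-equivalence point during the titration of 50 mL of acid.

At half-equivalence [HA] = [A⁻], so Henderson-Hasselbalch gives pH = pKa = -log(4.51e-04) = 3.35.

pH = pKa = 3.35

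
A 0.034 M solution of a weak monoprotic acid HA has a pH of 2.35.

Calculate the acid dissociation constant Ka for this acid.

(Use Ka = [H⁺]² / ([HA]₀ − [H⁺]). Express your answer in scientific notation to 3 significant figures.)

[H⁺] = 10^(−pH) = 10^(−2.35) = 4.467e-03 M. For HA ⇌ H⁺ + A⁻, Ka = [H⁺][A⁻]/[HA] = [H⁺]² / ([HA]₀ − [H⁺]) = (4.467e-03)² / (0.034 − 4.467e-03) = 6.76e-04.

K_a = 6.76e-04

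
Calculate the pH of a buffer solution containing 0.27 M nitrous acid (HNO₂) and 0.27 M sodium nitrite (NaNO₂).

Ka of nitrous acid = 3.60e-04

pKa = -log(3.60e-04) = 3.44. pH = pKa + log([A⁻]/[HA]) = 3.44 + log(0.27/0.27)

pH = 3.44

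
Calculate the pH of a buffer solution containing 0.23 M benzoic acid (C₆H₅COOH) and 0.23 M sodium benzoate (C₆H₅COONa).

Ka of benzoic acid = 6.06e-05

pKa = -log(6.06e-05) = 4.22. pH = pKa + log([A⁻]/[HA]) = 4.22 + log(0.23/0.23)

pH = 4.22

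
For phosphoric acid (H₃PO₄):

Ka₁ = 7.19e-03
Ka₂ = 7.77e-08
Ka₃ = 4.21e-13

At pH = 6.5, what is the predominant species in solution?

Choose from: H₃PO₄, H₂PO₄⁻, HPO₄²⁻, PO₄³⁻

pKa₁ = 2.14, pKa₂ = 7.11, pKa₃ = 12.38. For a polyprotic acid the predominant species crosses at each pKa: below pKa_n the protonated form dominates, above it the deprotonated form does. At pH = 6.5, the predominant species is H₂PO₄⁻.

H₂PO₄⁻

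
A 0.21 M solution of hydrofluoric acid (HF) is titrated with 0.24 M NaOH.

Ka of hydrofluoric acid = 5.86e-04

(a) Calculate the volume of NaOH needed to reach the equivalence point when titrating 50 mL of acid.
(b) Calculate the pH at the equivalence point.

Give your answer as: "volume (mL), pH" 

moles acid = 0.21 × 50/1000 = 0.0105 mol; V_base = moles/0.24 × 1000 = 43.8 mL. At equivalence only the conjugate base is present: [A⁻] = 0.0105/0.094 = 1.1200e-01 M. Kb = Kw/Ka = 1.71e-11; [OH⁻] = √(Kb × [A⁻]) = 1.3825e-06; pOH = 5.86; pH = 14 - pOH = 8.14.

V = 43.8 mL, pH = 8.14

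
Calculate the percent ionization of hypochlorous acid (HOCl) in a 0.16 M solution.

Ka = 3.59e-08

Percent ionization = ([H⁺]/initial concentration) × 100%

Using Ka equilibrium: x² + Ka×x - Ka×C = 0. Solving: [H⁺] = 7.5771e-05. Percent = (7.5771e-05/0.16) × 100

Percent ionization = 0.0474%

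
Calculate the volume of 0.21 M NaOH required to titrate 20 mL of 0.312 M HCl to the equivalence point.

At equivalence: moles acid = moles base. moles HCl = 0.312 × 20/1000 = 0.00624 mol. V_base = moles / 0.21 × 1000 = 29.7 mL.

V_{base} = 29.7 mL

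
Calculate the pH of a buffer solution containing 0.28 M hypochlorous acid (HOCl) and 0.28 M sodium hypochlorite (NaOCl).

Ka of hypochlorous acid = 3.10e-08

pKa = -log(3.10e-08) = 7.51. pH = pKa + log([A⁻]/[HA]) = 7.51 + log(0.28/0.28)

pH = 7.51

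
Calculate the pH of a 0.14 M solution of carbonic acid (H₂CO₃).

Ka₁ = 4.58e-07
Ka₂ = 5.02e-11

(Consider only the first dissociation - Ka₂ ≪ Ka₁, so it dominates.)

First dissociation dominates. From Ka₁ = [H⁺][HA⁻]/[H₂A], x² + Ka₁·x − Ka₁·C = 0 with C = 0.14 M and Ka₁ = 4.58e-07. Solving: [H⁺] = (−Ka₁ + √(Ka₁² + 4·Ka₁·C)) / 2 = 2.5299e-04 M. pH = -log(2.5299e-04) = 3.60.

pH = 3.60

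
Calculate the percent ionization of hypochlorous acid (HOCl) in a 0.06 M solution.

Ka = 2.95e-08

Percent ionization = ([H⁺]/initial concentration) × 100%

Using Ka equilibrium: x² + Ka×x - Ka×C = 0. Solving: [H⁺] = 4.2057e-05. Percent = (4.2057e-05/0.06) × 100

Percent ionization = 0.0701%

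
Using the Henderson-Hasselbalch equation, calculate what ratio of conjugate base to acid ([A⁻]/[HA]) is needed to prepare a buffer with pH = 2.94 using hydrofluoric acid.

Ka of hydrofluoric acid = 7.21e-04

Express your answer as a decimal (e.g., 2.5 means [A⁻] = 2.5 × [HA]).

pKa = -log(7.21e-04) = 3.1421. pH = pKa + log([A⁻]/[HA]), so log([A⁻]/[HA]) = pH − pKa = 2.94 − 3.1421 = -0.2021. [A⁻]/[HA] = 10^(-0.2021) = 0.628

[A⁻]/[HA] = 0.628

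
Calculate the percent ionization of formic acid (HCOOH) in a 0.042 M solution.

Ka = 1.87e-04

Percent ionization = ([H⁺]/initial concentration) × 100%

Using Ka equilibrium: x² + Ka×x - Ka×C = 0. Solving: [H⁺] = 2.7106e-03. Percent = (2.7106e-03/0.042) × 100

Percent ionization = 6.45%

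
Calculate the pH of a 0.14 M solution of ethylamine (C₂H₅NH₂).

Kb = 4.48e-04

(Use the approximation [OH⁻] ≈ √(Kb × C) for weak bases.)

[OH⁻] = √(Kb × C) = √(4.48e-04 × 0.14) = 7.9196e-03. pOH = 2.10, pH = 14 - pOH

pH = 11.90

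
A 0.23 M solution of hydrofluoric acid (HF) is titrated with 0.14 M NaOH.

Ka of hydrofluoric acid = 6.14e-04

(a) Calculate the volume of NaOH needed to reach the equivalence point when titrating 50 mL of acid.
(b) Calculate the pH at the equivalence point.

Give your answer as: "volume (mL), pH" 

moles acid = 0.23 × 50/1000 = 0.0115 mol; V_base = moles/0.14 × 1000 = 82.1 mL. At equivalence only the conjugate base is present: [A⁻] = 0.0115/0.132 = 8.7027e-02 M. Kb = Kw/Ka = 1.63e-11; [OH⁻] = √(Kb × [A⁻]) = 1.1905e-06; pOH = 5.92; pH = 14 - pOH = 8.08.

V = 82.1 mL, pH = 8.08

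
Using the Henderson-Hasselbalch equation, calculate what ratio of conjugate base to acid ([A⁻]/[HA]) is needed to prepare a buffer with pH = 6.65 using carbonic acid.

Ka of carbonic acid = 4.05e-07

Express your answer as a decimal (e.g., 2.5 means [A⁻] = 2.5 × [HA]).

pKa = -log(4.05e-07) = 6.3925. pH = pKa + log([A⁻]/[HA]), so log([A⁻]/[HA]) = pH − pKa = 6.65 − 6.3925 = 0.2575. [A⁻]/[HA] = 10^(0.2575) = 1.81

[A⁻]/[HA] = 1.81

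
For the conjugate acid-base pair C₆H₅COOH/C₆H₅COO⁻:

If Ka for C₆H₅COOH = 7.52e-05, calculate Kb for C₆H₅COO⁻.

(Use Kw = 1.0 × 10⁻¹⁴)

For a conjugate pair Ka × Kb = Kw, so Kb = Kw/Ka = 1.0 × 10⁻¹⁴ / 7.52e-05 = 1.33e-10.

K_b = 1.33e-10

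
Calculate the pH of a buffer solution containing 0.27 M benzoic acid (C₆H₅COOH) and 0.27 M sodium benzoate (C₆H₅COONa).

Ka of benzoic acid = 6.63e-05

pKa = -log(6.63e-05) = 4.18. pH = pKa + log([A⁻]/[HA]) = 4.18 + log(0.27/0.27)

pH = 4.18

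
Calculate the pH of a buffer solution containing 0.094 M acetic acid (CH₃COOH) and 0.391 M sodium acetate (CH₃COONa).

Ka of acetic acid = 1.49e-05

pKa = -log(1.49e-05) = 4.83. pH = pKa + log([A⁻]/[HA]) = 4.83 + log(0.391/0.094)

pH = 5.45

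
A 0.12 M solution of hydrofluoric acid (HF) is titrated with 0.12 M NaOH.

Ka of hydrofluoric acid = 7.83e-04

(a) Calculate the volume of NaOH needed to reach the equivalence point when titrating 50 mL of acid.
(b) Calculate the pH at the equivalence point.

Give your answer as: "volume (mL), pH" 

moles acid = 0.12 × 50/1000 = 0.006 mol; V_base = moles/0.12 × 1000 = 50.0 mL. At equivalence only the conjugate base is present: [A⁻] = 0.006/0.100 = 6.0000e-02 M. Kb = Kw/Ka = 1.28e-11; [OH⁻] = √(Kb × [A⁻]) = 8.7538e-07; pOH = 6.06; pH = 14 - pOH = 7.94.

V = 50.0 mL, pH = 7.94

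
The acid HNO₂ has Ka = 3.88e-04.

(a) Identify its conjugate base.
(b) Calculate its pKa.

(a) The conjugate base is formed by removing one H⁺ from HNO₂, giving NO₂⁻. (b) pKa = -log(Ka) = -log(3.88e-04) = 3.41.

Conjugate base: NO₂⁻; pK_a = 3.41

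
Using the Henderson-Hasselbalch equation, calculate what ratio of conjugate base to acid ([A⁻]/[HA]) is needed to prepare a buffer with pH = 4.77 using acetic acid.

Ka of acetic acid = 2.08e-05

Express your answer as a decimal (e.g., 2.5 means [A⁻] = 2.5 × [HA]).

pKa = -log(2.08e-05) = 4.6819. pH = pKa + log([A⁻]/[HA]), so log([A⁻]/[HA]) = pH − pKa = 4.77 − 4.6819 = 0.0881. [A⁻]/[HA] = 10^(0.0881) = 1.22

[A⁻]/[HA] = 1.22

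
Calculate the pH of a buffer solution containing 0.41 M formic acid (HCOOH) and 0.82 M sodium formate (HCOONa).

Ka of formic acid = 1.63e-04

pKa = -log(1.63e-04) = 3.79. pH = pKa + log([A⁻]/[HA]) = 3.79 + log(0.82/0.41)

pH = 4.09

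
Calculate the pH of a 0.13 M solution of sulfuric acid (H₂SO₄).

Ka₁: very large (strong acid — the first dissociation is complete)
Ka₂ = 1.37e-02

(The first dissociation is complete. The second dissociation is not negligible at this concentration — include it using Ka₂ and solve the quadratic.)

First dissociation is complete: [H⁺]₀ = [HSO₄⁻]₀ = C = 0.13 M. Second dissociation HSO₄⁻ ⇌ H⁺ + SO₄²⁻: let x = [SO₄²⁻]. Ka₂ = (C + x)·x / (C − x) = 1.37e-02 → x² + (C + Ka₂)·x − Ka₂·C = 0 → x² + 0.14370·x − 1.781e-03 = 0. x = (−0.14370 + √(0.14370² + 4 × 1.781e-03)) / 2 = 1.1477e-02 M. [H⁺] = C + x = 0.13 + 1.1477e-02 = 1.4148e-01 M. pH = -log(1.4148e-01) = 0.85.

pH = 0.85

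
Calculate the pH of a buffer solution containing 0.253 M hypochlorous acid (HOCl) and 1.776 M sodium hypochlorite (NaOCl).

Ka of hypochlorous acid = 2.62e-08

pKa = -log(2.62e-08) = 7.58. pH = pKa + log([A⁻]/[HA]) = 7.58 + log(1.776/0.253)

pH = 8.43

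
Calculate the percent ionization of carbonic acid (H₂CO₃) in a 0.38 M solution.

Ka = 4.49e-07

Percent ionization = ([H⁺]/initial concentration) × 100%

Using Ka equilibrium: x² + Ka×x - Ka×C = 0. Solving: [H⁺] = 4.1284e-04. Percent = (4.1284e-04/0.38) × 100

Percent ionization = 0.109%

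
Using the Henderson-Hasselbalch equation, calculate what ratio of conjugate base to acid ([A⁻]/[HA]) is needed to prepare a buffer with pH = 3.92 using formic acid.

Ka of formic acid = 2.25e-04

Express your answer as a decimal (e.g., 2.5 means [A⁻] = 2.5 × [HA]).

pKa = -log(2.25e-04) = 3.6478. pH = pKa + log([A⁻]/[HA]), so log([A⁻]/[HA]) = pH − pKa = 3.92 − 3.6478 = 0.2722. [A⁻]/[HA] = 10^(0.2722) = 1.87

[A⁻]/[HA] = 1.87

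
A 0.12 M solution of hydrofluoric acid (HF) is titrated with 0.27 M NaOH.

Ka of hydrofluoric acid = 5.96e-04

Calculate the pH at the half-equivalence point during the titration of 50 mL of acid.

At half-equivalence [HA] = [A⁻], so Henderson-Hasselbalch gives pH = pKa = -log(5.96e-04) = 3.22.

pH = pKa = 3.22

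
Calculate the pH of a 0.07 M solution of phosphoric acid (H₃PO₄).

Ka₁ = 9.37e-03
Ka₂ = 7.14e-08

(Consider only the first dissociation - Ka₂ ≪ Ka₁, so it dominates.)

First dissociation dominates. From Ka₁ = [H⁺][HA⁻]/[H₂A], x² + Ka₁·x − Ka₁·C = 0 with C = 0.07 M and Ka₁ = 9.37e-03. Solving: [H⁺] = (−Ka₁ + √(Ka₁² + 4·Ka₁·C)) / 2 = 2.1351e-02 M. pH = -log(2.1351e-02) = 1.67.

pH = 1.67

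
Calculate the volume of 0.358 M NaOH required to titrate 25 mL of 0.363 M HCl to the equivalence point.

At equivalence: moles acid = moles base. moles HCl = 0.363 × 25/1000 = 0.009075 mol. V_base = moles / 0.358 × 1000 = 25.3 mL.

V_{base} = 25.3 mL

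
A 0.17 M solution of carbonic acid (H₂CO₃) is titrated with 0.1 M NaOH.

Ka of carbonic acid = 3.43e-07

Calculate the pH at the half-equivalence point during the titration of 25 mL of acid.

At half-equivalence [HA] = [A⁻], so Henderson-Hasselbalch gives pH = pKa = -log(3.43e-07) = 6.46.

pH = pKa = 6.46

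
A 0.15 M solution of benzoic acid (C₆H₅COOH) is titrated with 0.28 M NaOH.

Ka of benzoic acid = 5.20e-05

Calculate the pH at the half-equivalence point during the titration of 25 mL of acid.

At half-equivalence [HA] = [A⁻], so Henderson-Hasselbalch gives pH = pKa = -log(5.20e-05) = 4.28.

pH = pKa = 4.28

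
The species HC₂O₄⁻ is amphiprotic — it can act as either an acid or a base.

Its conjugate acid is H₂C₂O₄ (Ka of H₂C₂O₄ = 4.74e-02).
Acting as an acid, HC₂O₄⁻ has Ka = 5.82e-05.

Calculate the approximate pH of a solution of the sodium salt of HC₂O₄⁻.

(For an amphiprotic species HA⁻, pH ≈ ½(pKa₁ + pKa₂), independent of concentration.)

pKa₁ = -log(4.74e-02) = 1.32; pKa₂ = -log(5.82e-05) = 4.24. For an amphiprotic species, pH ≈ ½(pKa₁ + pKa₂) = ½(1.32 + 4.24) = 2.78.

pH = 2.78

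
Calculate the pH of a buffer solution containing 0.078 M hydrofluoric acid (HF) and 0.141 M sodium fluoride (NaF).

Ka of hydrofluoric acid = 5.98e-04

pKa = -log(5.98e-04) = 3.22. pH = pKa + log([A⁻]/[HA]) = 3.22 + log(0.141/0.078)

pH = 3.48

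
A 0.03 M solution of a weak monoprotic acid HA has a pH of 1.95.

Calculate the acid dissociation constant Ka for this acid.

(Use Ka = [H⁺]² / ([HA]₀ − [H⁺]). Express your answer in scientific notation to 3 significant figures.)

[H⁺] = 10^(−pH) = 10^(−1.95) = 1.122e-02 M. For HA ⇌ H⁺ + A⁻, Ka = [H⁺][A⁻]/[HA] = [H⁺]² / ([HA]₀ − [H⁺]) = (1.122e-02)² / (0.03 − 1.122e-02) = 6.70e-03.

K_a = 6.70e-03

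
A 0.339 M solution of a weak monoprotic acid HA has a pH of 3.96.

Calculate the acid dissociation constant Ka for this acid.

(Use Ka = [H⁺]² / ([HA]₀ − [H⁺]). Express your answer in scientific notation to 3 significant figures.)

[H⁺] = 10^(−pH) = 10^(−3.96) = 1.096e-04 M. For HA ⇌ H⁺ + A⁻, Ka = [H⁺][A⁻]/[HA] = [H⁺]² / ([HA]₀ − [H⁺]) = (1.096e-04)² / (0.339 − 1.096e-04) = 3.55e-08.

K_a = 3.55e-08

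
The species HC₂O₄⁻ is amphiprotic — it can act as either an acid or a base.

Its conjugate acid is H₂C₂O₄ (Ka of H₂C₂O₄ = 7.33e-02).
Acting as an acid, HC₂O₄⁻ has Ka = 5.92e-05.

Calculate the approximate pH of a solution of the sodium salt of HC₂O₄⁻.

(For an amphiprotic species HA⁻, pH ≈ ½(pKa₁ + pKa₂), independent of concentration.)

pKa₁ = -log(7.33e-02) = 1.13; pKa₂ = -log(5.92e-05) = 4.23. For an amphiprotic species, pH ≈ ½(pKa₁ + pKa₂) = ½(1.13 + 4.23) = 2.68.

pH = 2.68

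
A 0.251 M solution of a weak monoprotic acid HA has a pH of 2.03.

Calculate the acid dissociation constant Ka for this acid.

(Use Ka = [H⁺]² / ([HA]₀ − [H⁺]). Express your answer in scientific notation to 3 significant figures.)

[H⁺] = 10^(−pH) = 10^(−2.03) = 9.333e-03 M. For HA ⇌ H⁺ + A⁻, Ka = [H⁺][A⁻]/[HA] = [H⁺]² / ([HA]₀ − [H⁺]) = (9.333e-03)² / (0.251 − 9.333e-03) = 3.60e-04.

K_a = 3.60e-04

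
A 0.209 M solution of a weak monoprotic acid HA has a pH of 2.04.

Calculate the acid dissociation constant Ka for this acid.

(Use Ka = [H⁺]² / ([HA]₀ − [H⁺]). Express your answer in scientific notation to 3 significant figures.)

[H⁺] = 10^(−pH) = 10^(−2.04) = 9.120e-03 M. For HA ⇌ H⁺ + A⁻, Ka = [H⁺][A⁻]/[HA] = [H⁺]² / ([HA]₀ − [H⁺]) = (9.120e-03)² / (0.209 − 9.120e-03) = 4.16e-04.

K_a = 4.16e-04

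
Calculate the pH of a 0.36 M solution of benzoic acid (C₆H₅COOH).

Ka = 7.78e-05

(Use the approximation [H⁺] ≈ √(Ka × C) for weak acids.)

[H⁺] = √(Ka × C) = √(7.78e-05 × 0.36) = 5.2923e-03. pH = -log(5.2923e-03)

pH = 2.28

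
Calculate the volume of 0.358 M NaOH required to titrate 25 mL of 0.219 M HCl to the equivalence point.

At equivalence: moles acid = moles base. moles HCl = 0.219 × 25/1000 = 0.005475 mol. V_base = moles / 0.358 × 1000 = 15.3 mL.

V_{base} = 15.3 mL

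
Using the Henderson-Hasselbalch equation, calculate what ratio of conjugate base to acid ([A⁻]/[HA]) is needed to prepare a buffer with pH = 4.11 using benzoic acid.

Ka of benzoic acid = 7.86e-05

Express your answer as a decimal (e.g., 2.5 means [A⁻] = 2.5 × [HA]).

pKa = -log(7.86e-05) = 4.1046. pH = pKa + log([A⁻]/[HA]), so log([A⁻]/[HA]) = pH − pKa = 4.11 − 4.1046 = 0.0054. [A⁻]/[HA] = 10^(0.0054) = 1.01

[A⁻]/[HA] = 1.01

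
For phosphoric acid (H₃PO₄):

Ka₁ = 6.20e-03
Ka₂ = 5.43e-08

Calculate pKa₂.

pKa₂ = -log(Ka₂) = -log(5.43e-08) = 7.27.

pK_{a2} = 7.27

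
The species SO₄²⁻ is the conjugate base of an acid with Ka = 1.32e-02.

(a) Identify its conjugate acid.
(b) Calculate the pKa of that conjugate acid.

(a) The conjugate acid is formed by adding one H⁺ to SO₄²⁻, giving HSO₄⁻. (b) pKa = -log(Ka) = -log(1.32e-02) = 1.88.

Conjugate acid: HSO₄⁻; pK_a = 1.88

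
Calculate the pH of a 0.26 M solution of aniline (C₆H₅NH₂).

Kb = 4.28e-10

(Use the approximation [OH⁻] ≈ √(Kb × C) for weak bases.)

[OH⁻] = √(Kb × C) = √(4.28e-10 × 0.26) = 1.0549e-05. pOH = 4.98, pH = 14 - pOH

pH = 9.02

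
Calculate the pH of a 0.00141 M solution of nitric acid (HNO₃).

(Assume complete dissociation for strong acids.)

[H⁺] = 0.00141 M for strong acid. pH = -log[H⁺] = -log(0.00141)

pH = 2.85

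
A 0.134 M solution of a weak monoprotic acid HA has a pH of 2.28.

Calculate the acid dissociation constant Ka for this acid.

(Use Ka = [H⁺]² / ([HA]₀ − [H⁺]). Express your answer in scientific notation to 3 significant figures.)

[H⁺] = 10^(−pH) = 10^(−2.28) = 5.248e-03 M. For HA ⇌ H⁺ + A⁻, Ka = [H⁺][A⁻]/[HA] = [H⁺]² / ([HA]₀ − [H⁺]) = (5.248e-03)² / (0.134 − 5.248e-03) = 2.14e-04.

K_a = 2.14e-04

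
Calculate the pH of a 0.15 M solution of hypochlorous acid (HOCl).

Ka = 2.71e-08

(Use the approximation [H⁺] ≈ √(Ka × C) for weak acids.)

[H⁺] = √(Ka × C) = √(2.71e-08 × 0.15) = 6.3757e-05. pH = -log(6.3757e-05)

pH = 4.20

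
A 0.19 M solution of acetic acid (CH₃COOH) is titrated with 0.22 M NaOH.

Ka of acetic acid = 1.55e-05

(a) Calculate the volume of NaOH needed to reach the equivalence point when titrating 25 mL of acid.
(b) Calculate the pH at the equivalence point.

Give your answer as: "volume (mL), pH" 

moles acid = 0.19 × 25/1000 = 0.00475 mol; V_base = moles/0.22 × 1000 = 21.6 mL. At equivalence only the conjugate base is present: [A⁻] = 0.00475/0.047 = 1.0195e-01 M. Kb = Kw/Ka = 6.45e-10; [OH⁻] = √(Kb × [A⁻]) = 8.1102e-06; pOH = 5.09; pH = 14 - pOH = 8.91.

V = 21.6 mL, pH = 8.91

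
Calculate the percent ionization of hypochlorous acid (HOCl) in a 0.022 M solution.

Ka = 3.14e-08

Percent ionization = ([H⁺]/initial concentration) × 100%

Using Ka equilibrium: x² + Ka×x - Ka×C = 0. Solving: [H⁺] = 2.6267e-05. Percent = (2.6267e-05/0.022) × 100

Percent ionization = 0.119%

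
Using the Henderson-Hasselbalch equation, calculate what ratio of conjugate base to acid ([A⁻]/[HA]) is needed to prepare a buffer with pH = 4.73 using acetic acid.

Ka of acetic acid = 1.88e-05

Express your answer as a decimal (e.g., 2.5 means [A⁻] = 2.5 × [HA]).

pKa = -log(1.88e-05) = 4.7258. pH = pKa + log([A⁻]/[HA]), so log([A⁻]/[HA]) = pH − pKa = 4.73 − 4.7258 = 0.0042. [A⁻]/[HA] = 10^(0.0042) = 1.01

[A⁻]/[HA] = 1.01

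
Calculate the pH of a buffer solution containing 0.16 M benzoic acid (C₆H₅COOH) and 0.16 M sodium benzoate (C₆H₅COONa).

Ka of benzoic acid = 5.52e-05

pKa = -log(5.52e-05) = 4.26. pH = pKa + log([A⁻]/[HA]) = 4.26 + log(0.16/0.16)

pH = 4.26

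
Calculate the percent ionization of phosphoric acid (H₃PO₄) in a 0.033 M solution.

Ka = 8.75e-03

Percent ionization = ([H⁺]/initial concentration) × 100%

Using Ka equilibrium: x² + Ka×x - Ka×C = 0. Solving: [H⁺] = 1.3172e-02. Percent = (1.3172e-02/0.033) × 100

Percent ionization = 39.9%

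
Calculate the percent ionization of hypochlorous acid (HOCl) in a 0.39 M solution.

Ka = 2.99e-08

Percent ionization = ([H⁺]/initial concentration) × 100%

Using Ka equilibrium: x² + Ka×x - Ka×C = 0. Solving: [H⁺] = 1.0797e-04. Percent = (1.0797e-04/0.39) × 100

Percent ionization = 0.0277%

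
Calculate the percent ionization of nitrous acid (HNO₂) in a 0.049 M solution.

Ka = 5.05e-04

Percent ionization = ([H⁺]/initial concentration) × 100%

Using Ka equilibrium: x² + Ka×x - Ka×C = 0. Solving: [H⁺] = 4.7283e-03. Percent = (4.7283e-03/0.049) × 100

Percent ionization = 9.65%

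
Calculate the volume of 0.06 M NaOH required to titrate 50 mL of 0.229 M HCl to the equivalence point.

At equivalence: moles acid = moles base. moles HCl = 0.229 × 50/1000 = 0.01145 mol. V_base = moles / 0.06 × 1000 = 190.8 mL.

V_{base} = 190.8 mL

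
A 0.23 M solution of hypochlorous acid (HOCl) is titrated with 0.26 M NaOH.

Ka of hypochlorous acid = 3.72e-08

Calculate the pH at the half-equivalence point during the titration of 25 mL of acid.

At half-equivalence [HA] = [A⁻], so Henderson-Hasselbalch gives pH = pKa = -log(3.72e-08) = 7.43.

pH = pKa = 7.43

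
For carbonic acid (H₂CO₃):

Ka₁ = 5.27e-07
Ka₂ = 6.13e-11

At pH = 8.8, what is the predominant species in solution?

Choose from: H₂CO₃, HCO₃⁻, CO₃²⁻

pKa₁ = 6.28, pKa₂ = 10.21. For a polyprotic acid the predominant species crosses at each pKa: below pKa_n the protonated form dominates, above it the deprotonated form does. At pH = 8.8, the predominant species is HCO₃⁻.

HCO₃⁻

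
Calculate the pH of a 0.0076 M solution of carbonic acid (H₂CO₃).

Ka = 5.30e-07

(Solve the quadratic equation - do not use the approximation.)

x² + Ka×x - Ka×C = 0. Using quadratic formula: [H⁺] = 6.3202e-05

pH = 4.20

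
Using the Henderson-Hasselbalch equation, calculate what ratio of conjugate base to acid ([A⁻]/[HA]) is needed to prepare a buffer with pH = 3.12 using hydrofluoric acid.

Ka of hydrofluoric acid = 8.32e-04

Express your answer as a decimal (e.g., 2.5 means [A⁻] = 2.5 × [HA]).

pKa = -log(8.32e-04) = 3.0799. pH = pKa + log([A⁻]/[HA]), so log([A⁻]/[HA]) = pH − pKa = 3.12 − 3.0799 = 0.0401. [A⁻]/[HA] = 10^(0.0401) = 1.10

[A⁻]/[HA] = 1.10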